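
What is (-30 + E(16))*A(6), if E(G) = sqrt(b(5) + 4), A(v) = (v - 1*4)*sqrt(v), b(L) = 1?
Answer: 2*sqrt(6)*(-30 + sqrt(5)) ≈ -136.01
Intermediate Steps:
A(v) = sqrt(v)*(-4 + v) (A(v) = (v - 4)*sqrt(v) = (-4 + v)*sqrt(v) = sqrt(v)*(-4 + v))
E(G) = sqrt(5) (E(G) = sqrt(1 + 4) = sqrt(5))
(-30 + E(16))*A(6) = (-30 + sqrt(5))*(sqrt(6)*(-4 + 6)) = (-30 + sqrt(5))*(sqrt(6)*2) = (-30 + sqrt(5))*(2*sqrt(6)) = 2*sqrt(6)*(-30 + sqrt(5))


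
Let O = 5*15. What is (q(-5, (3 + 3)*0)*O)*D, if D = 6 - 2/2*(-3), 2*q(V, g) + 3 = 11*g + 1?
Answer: -675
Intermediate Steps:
O = 75
q(V, g) = -1 + 11*g/2 (q(V, g) = -3/2 + (11*g + 1)/2 = -3/2 + (1 + 11*g)/2 = -3/2 + (1/2 + 11*g/2) = -1 + 11*g/2)
D = 9 (D = 6 - 2*1/2*(-3) = 6 - 1*(-3) = 6 + 3 = 9)
(q(-5, (3 + 3)*0)*O)*D = ((-1 + 11*((3 + 3)*0)/2)*75)*9 = ((-1 + 11*(6*0)/2)*75)*9 = ((-1 + (11/2)*0)*75)*9 = ((-1 + 0)*75)*9 = -1*75*9 = -75*9 = -675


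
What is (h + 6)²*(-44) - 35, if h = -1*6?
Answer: -35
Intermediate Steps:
h = -6
(h + 6)²*(-44) - 35 = (-6 + 6)²*(-44) - 35 = 0²*(-44) - 35 = 0*(-44) - 35 = 0 - 35 = -35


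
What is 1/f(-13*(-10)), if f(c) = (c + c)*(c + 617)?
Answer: 1/194220 ≈ 5.1488e-6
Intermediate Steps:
f(c) = 2*c*(617 + c) (f(c) = (2*c)*(617 + c) = 2*c*(617 + c))
1/f(-13*(-10)) = 1/(2*(-13*(-10))*(617 - 13*(-10))) = 1/(2*130*(617 + 130)) = 1/(2*130*747) = 1/194220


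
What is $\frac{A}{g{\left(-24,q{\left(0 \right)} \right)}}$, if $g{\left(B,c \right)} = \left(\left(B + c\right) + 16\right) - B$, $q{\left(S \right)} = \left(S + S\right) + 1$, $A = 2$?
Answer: $\frac{2}{17} \approx 0.11765$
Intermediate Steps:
$q{\left(S \right)} = 1 + 2 S$ ($q{\left(S \right)} = 2 S + 1 = 1 + 2 S$)
$g{\left(B,c \right)} = 16 + c$ ($g{\left(B,c \right)} = \left(16 + B + c\right) - B = 16 + c$)
$\frac{A}{g{\left(-24,q{\left(0 \right)} \right)}} = \frac{2}{16 + \left(1 + 2 \cdot 0\right)} = \frac{2}{16 + \left(1 + 0\right)} = \frac{2}{16 + 1} = \frac{2}{17}$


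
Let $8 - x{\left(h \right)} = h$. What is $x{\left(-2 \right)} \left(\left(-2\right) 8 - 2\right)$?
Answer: $-180$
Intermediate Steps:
$x{\left(h \right)} = 8 - h$
$x{\left(-2 \right)} \left(\left(-2\right) 8 - 2\right) = \left(8 - -2\right) \left(\left(-2\right) 8 - 2\right) = \left(8 + 2\right) \left(-16 - 2\right) = 10 \left(-18\right) = -180$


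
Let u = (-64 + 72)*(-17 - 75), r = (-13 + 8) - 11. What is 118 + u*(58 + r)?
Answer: -30794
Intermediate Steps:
r = -16 (r = -5 - 11 = -16)
u = -736 (u = 8*(-92) = -736)
118 + u*(58 + r) = 118 - 736*(58 - 16) = 118 - 736*42 = 118 - 30912 = -30794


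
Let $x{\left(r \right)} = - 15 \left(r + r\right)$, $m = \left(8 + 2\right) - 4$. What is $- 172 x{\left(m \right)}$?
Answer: $30960$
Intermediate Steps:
$m = 6$ ($m = 10 - 4 = 6$)
$x{\left(r \right)} = - 30 r$ ($x{\left(r \right)} = - 15 \cdot 2 r = - 30 r$)
$- 172 x{\left(m \right)} = - 172 \left(\left(-30\right) 6\right) = \left(-172\right) \left(-180\right) = 30960$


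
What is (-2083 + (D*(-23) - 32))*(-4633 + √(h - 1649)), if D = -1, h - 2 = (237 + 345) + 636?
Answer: 9692236 - 2092*I*√429 ≈ 9.6922e+6 - 43330.0*I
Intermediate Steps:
h = 1220 (h = 2 + ((237 + 345) + 636) = 2 + (582 + 636) = 2 + 1218 = 1220)
(-2083 + (D*(-23) - 32))*(-4633 + √(h - 1649)) = (-2083 + (-1*(-23) - 32))*(-4633 + √(1220 - 1649)) = (-2083 + (23 - 32))*(-4633 + √(-429)) = (-2083 - 9)*(-4633 + I*√429) = -2092*(-4633 + I*√429) = 9692236 - 2092*I*√429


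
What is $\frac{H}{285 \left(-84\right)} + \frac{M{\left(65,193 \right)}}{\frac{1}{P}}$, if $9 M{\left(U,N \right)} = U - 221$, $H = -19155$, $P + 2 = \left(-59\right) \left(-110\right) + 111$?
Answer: $- \frac{60851153}{532} \approx -1.1438 \cdot 10^{5}$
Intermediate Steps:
$P = 6599$ ($P = -2 + \left(\left(-59\right) \left(-110\right) + 111\right) = -2 + \left(6490 + 111\right) = -2 + 6601 = 6599$)
$M{\left(U,N \right)} = - \frac{221}{9} + \frac{U}{9}$ ($M{\left(U,N \right)} = \frac{U - 221}{9} = \frac{-221 + U}{9} = - \frac{221}{9} + \frac{U}{9}$)
$\frac{H}{285 \left(-84\right)} + \frac{M{\left(65,193 \right)}}{\frac{1}{P}} = - \frac{19155}{285 \left(-84\right)} + \frac{- \frac{221}{9} + \frac{1}{9} \cdot 65}{\frac{1}{6599}} = - \frac{19155}{-23940} + \left(- \frac{221}{9} + \frac{65}{9}\right) \frac{1}{\frac{1}{6599}} = \left(-19155\right) \left(- \frac{1}{23940}\right) - \frac{343148}{3} = \frac{1277}{1596} - \frac{343148}{3} = - \frac{60851153}{532}$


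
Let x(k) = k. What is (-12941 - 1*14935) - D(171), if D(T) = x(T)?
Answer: -28047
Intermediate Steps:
D(T) = T
(-12941 - 1*14935) - D(171) = (-12941 - 1*14935) - 1*171 = (-12941 - 14935) - 171 = -27876 - 171 = -28047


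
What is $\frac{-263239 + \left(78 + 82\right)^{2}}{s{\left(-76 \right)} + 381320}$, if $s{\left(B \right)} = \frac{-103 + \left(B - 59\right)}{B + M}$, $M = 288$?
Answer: $- \frac{8396578}{13473267} \approx -0.6232$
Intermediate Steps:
$s{\left(B \right)} = \frac{-162 + B}{288 + B}$ ($s{\left(B \right)} = \frac{-103 + \left(B - 59\right)}{B + 288} = \frac{-103 + \left(B - 59\right)}{288 + B} = \frac{-103 + \left(-59 + B\right)}{288 + B} = \frac{-162 + B}{288 + B}$)
$\frac{-263239 + \left(78 + 82\right)^{2}}{s{\left(-76 \right)} + 381320} = \frac{-263239 + \left(78 + 82\right)^{2}}{\frac{-162 - 76}{288 - 76} + 381320} = \frac{-263239 + 160^{2}}{\frac{1}{212} \left(-238\right) + 381320} = \frac{-263239 + 25600}{\frac{1}{212} \left(-238\right) + 381320} = - \frac{237639}{- \frac{119}{106} + 381320} = - \frac{237639}{\frac{40419801}{106}} = \left(-237639\right) \frac{106}{40419801} = - \frac{8396578}{13473267}$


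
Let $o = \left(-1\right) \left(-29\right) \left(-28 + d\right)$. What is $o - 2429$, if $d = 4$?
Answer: $-3125$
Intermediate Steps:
$o = -696$ ($o = \left(-1\right) \left(-29\right) \left(-28 + 4\right) = 29 \left(-24\right) = -696$)
$o - 2429 = -696 - 2429 = -3125$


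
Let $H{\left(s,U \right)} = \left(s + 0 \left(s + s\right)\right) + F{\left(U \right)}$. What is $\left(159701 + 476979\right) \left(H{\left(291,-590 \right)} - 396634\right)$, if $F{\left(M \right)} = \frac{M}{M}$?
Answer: $-252343024560$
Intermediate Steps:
$F{\left(M \right)} = 1$
$H{\left(s,U \right)} = 1 + s$ ($H{\left(s,U \right)} = \left(s + 0 \left(s + s\right)\right) + 1 = \left(s + 0 \cdot 2 s\right) + 1 = \left(s + 0\right) + 1 = s + 1 = 1 + s$)
$\left(159701 + 476979\right) \left(H{\left(291,-590 \right)} - 396634\right) = \left(159701 + 476979\right) \left(\left(1 + 291\right) - 396634\right) = 636680 \left(292 - 396634\right) = 636680 \left(-396342\right) = -252343024560$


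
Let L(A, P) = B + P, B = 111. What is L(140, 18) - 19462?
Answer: -19333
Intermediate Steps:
L(A, P) = 111 + P
L(140, 18) - 19462 = (111 + 18) - 19462 = 129 - 19462 = -19333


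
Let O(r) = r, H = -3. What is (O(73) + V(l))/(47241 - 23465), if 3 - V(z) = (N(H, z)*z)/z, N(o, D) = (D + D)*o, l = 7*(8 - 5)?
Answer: 101/11888 ≈ 0.0084960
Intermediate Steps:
l = 21 (l = 7*3 = 21)
N(o, D) = 2*D*o (N(o, D) = (2*D)*o = 2*D*o)
V(z) = 3 + 6*z (V(z) = 3 - (2*z*(-3))*z/z = 3 - (-6*z)*z/z = 3 - (-6*z²)/z = 3 - (-6)*z = 3 + 6*z)
(O(73) + V(l))/(47241 - 23465) = (73 + (3 + 6*21))/(47241 - 23465) = (73 + (3 + 126))/23776 = (73 + 129)*(1/23776) = 202*(1/23776) = 101/11888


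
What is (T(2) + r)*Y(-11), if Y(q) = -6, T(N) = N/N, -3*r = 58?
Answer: 110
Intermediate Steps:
r = -58/3 (r = -⅓*58 = -58/3 ≈ -19.333)
T(N) = 1
(T(2) + r)*Y(-11) = (1 - 58/3)*(-6) = -55/3*(-6) = 110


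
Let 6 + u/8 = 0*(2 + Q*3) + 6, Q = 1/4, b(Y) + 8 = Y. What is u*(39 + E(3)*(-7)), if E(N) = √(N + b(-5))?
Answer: 0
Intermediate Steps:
b(Y) = -8 + Y
E(N) = √(-13 + N) (E(N) = √(N + (-8 - 5)) = √(N - 13) = √(-13 + N))
Q = ¼ (Q = 1*(¼) = ¼ ≈ 0.25000)
u = 0 (u = -48 + 8*(0*(2 + (¼)*3) + 6) = -48 + 8*(0*(2 + ¾) + 6) = -48 + 8*(0*(11/4) + 6) = -48 + 8*(0 + 6) = -48 + 8*6 = -48 + 48 = 0)
u*(39 + E(3)*(-7)) = 0*(39 + √(-13 + 3)*(-7)) = 0*(39 + √(-10)*(-7)) = 0*(39 + (I*√10)*(-7)) = 0*(39 - 7*I*√10) = 0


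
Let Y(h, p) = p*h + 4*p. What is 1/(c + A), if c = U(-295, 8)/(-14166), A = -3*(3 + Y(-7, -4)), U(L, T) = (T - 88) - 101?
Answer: -14166/637289 ≈ -0.022229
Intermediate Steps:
U(L, T) = -189 + T (U(L, T) = (-88 + T) - 101 = -189 + T)
Y(h, p) = 4*p + h*p (Y(h, p) = h*p + 4*p = 4*p + h*p)
A = -45 (A = -3*(3 - 4*(4 - 7)) = -3*(3 - 4*(-3)) = -3*(3 + 12) = -3*15 = -45)
c = 181/14166 (c = (-189 + 8)/(-14166) = -181*(-1/14166) = 181/14166 ≈ 0.012777)
1/(c + A) = 1/(181/14166 - 45) = 1/(-637289/14166) = -14166/637289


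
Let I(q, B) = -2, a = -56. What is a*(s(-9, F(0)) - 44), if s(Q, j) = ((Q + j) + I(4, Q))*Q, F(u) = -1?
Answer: -3584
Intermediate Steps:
s(Q, j) = Q*(-2 + Q + j) (s(Q, j) = ((Q + j) - 2)*Q = (-2 + Q + j)*Q = Q*(-2 + Q + j))
a*(s(-9, F(0)) - 44) = -56*(-9*(-2 - 9 - 1) - 44) = -56*(-9*(-12) - 44) = -56*(108 - 44) = -56*64 = -3584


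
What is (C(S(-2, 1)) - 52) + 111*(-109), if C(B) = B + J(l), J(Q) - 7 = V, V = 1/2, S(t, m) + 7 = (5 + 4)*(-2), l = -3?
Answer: -24337/2 ≈ -12169.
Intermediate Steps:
S(t, m) = -25 (S(t, m) = -7 + (5 + 4)*(-2) = -7 + 9*(-2) = -7 - 18 = -25)
V = ½ ≈ 0.50000
J(Q) = 15/2 (J(Q) = 7 + ½ = 15/2)
C(B) = 15/2 + B (C(B) = B + 15/2 = 15/2 + B)
(C(S(-2, 1)) - 52) + 111*(-109) = ((15/2 - 25) - 52) + 111*(-109) = (-35/2 - 52) - 12099 = -139/2 - 12099 = -24337/2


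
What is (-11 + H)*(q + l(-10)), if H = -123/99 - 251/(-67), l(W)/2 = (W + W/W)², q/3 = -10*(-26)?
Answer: -5898490/737 ≈ -8003.4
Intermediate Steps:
q = 780 (q = 3*(-10*(-26)) = 3*260 = 780)
l(W) = 2*(1 + W)² (l(W) = 2*(W + W/W)² = 2*(W + 1)² = 2*(1 + W)²)
H = 5536/2211 (H = -123*1/99 - 251*(-1/67) = -41/33 + 251/67 = 5536/2211 ≈ 2.5038)
(-11 + H)*(q + l(-10)) = (-11 + 5536/2211)*(780 + 2*(1 - 10)²) = -18785*(780 + 2*(-9)²)/2211 = -18785*(780 + 2*81)/2211 = -18785*(780 + 162)/2211 = -18785/2211*942 = -5898490/737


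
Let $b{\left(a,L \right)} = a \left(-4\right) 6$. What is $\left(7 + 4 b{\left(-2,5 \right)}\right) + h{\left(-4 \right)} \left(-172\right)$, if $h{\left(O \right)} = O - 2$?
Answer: $1231$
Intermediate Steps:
$h{\left(O \right)} = -2 + O$ ($h{\left(O \right)} = O - 2 = -2 + O$)
$b{\left(a,L \right)} = - 24 a$ ($b{\left(a,L \right)} = - 4 a 6 = - 24 a$)
$\left(7 + 4 b{\left(-2,5 \right)}\right) + h{\left(-4 \right)} \left(-172\right) = \left(7 + 4 \left(\left(-24\right) \left(-2\right)\right)\right) + \left(-2 - 4\right) \left(-172\right) = \left(7 + 4 \cdot 48\right) - -1032 = \left(7 + 192\right) + 1032 = 199 + 1032 = 1231$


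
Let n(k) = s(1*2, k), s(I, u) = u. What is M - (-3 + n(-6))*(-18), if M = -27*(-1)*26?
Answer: 540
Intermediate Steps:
n(k) = k
M = 702 (M = 27*26 = 702)
M - (-3 + n(-6))*(-18) = 702 - (-3 - 6)*(-18) = 702 - (-9)*(-18) = 702 - 1*162 = 702 - 162 = 540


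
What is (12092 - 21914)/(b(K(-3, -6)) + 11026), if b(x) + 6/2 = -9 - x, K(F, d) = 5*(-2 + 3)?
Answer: -9822/11009 ≈ -0.89218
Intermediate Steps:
K(F, d) = 5 (K(F, d) = 5*1 = 5)
b(x) = -12 - x (b(x) = -3 + (-9 - x) = -12 - x)
(12092 - 21914)/(b(K(-3, -6)) + 11026) = (12092 - 21914)/((-12 - 1*5) + 11026) = -9822/((-12 - 5) + 11026) = -9822/(-17 + 11026) = -9822/11009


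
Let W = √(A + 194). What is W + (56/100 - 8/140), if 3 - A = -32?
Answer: 88/175 + √229 ≈ 15.636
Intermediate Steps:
A = 35 (A = 3 - 1*(-32) = 3 + 32 = 35)
W = √229 (W = √(35 + 194) = √229 ≈ 15.133)
W + (56/100 - 8/140) = √229 + (56/100 - 8/140) = √229 + (56*(1/100) - 8*1/140) = √229 + (14/25 - 2/35) = √229 + 88/175 = 88/175 + √229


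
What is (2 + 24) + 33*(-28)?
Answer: -898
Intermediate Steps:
(2 + 24) + 33*(-28) = 26 - 924 = -898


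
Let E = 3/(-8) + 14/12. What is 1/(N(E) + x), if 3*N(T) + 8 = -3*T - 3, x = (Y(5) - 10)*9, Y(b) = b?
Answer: -24/1187 ≈ -0.020219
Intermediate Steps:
x = -45 (x = (5 - 10)*9 = -5*9 = -45)
E = 19/24 (E = 3*(-1/8) + 14*(1/12) = -3/8 + 7/6 = 19/24 ≈ 0.79167)
N(T) = -11/3 - T (N(T) = -8/3 + (-3*T - 3)/3 = -8/3 + (-3 - 3*T)/3 = -8/3 + (-1 - T) = -11/3 - T)
1/(N(E) + x) = 1/((-11/3 - 1*19/24) - 45) = 1/((-11/3 - 19/24) - 45) = 1/(-107/24 - 45) = 1/(-1187/24) = -24/1187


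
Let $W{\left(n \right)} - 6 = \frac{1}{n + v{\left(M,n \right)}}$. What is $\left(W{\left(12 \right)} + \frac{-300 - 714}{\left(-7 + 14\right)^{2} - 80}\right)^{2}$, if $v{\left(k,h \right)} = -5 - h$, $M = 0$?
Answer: $\frac{35628961}{24025} \approx 1483.0$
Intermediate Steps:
$W{\left(n \right)} = \frac{29}{5}$ ($W{\left(n \right)} = 6 + \frac{1}{n - \left(5 + n\right)} = 6 + \frac{1}{-5} = 6 - \frac{1}{5} = \frac{29}{5}$)
$\left(W{\left(12 \right)} + \frac{-300 - 714}{\left(-7 + 14\right)^{2} - 80}\right)^{2} = \left(\frac{29}{5} + \frac{-300 - 714}{\left(-7 + 14\right)^{2} - 80}\right)^{2} = \left(\frac{29}{5} - \frac{1014}{7^{2} - 80}\right)^{2} = \left(\frac{29}{5} - \frac{1014}{49 - 80}\right)^{2} = \left(\frac{29}{5} - \frac{1014}{-31}\right)^{2} = \left(\frac{29}{5} - - \frac{1014}{31}\right)^{2} = \left(\frac{29}{5} + \frac{1014}{31}\right)^{2} = \left(\frac{5969}{155}\right)^{2} = \frac{35628961}{24025}$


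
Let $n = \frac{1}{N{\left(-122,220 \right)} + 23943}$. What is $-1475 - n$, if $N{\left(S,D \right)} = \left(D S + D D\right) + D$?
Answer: $- \frac{67441426}{45723} \approx -1475.0$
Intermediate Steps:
$N{\left(S,D \right)} = D + D^{2} + D S$ ($N{\left(S,D \right)} = \left(D S + D^{2}\right) + D = \left(D^{2} + D S\right) + D = D + D^{2} + D S$)
$n = \frac{1}{45723}$ ($n = \frac{1}{220 \left(1 + 220 - 122\right) + 23943} = \frac{1}{220 \cdot 99 + 23943} = \frac{1}{21780 + 23943} = \frac{1}{45723} \approx 2.1871 \cdot 10^{-5}$)
$-1475 - n = -1475 - \frac{1}{45723} = - \frac{67441426}{45723}$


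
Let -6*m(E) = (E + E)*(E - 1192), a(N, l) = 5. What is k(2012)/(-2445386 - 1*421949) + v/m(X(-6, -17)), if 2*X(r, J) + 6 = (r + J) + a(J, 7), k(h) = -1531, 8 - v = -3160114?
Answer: -647222931541/986363240 ≈ -656.17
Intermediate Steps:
v = 3160122 (v = 8 - 1*(-3160114) = 8 + 3160114 = 3160122)
X(r, J) = -½ + J/2 + r/2 (X(r, J) = -3 + ((r + J) + 5)/2 = -3 + ((J + r) + 5)/2 = -3 + (5 + J + r)/2 = -3 + (5/2 + J/2 + r/2) = -½ + J/2 + r/2)
m(E) = -E*(-1192 + E)/3 (m(E) = -(E + E)*(E - 1192)/6 = -2*E*(-1192 + E)/6 = -E*(-1192 + E)/3)
k(2012)/(-2445386 - 1*421949) + v/m(X(-6, -17)) = -1531/(-2445386 - 1*421949) + 3160122/(((-½ + (½)*(-17) + (½)*(-6))*(1192 - (-½ + (½)*(-17) + (½)*(-6)))/3)) = -1531/(-2445386 - 421949) + 3160122/(((-½ - 17/2 - 3)*(1192 - (-½ - 17/2 - 3))/3)) = -1531/(-2867335) + 3160122/(((⅓)*(-12)*(1192 - 1*(-12)))) = -1531*(-1/2867335) + 3160122/(((⅓)*(-12)*(1192 + 12))) = 1531/2867335 + 3160122/(((⅓)*(-12)*1204)) = 1531/2867335 + 3160122/(-4816) = 1531/2867335 + 3160122*(-1/4816) = 1531/2867335 - 225723/344 = -647222931541/986363240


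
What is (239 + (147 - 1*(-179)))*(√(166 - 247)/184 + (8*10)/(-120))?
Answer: -1130/3 + 5085*I/184 ≈ -376.67 + 27.636*I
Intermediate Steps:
(239 + (147 - 1*(-179)))*(√(166 - 247)/184 + (8*10)/(-120)) = (239 + (147 + 179))*(√(-81)*(1/184) + 80*(-1/120)) = (239 + 326)*((9*I)*(1/184) - ⅔) = 565*(9*I/184 - ⅔) = 565*(-⅔ + 9*I/184) = -1130/3 + 5085*I/184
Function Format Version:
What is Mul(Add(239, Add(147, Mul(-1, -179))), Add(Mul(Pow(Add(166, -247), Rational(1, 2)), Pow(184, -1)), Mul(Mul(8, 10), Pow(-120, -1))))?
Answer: Add(Rational(-1130, 3), Mul(Rational(5085, 184), I)) ≈ Add(-376.67, Mul(27.636, I))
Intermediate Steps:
Mul(Add(239, Add(147, Mul(-1, -179))), Add(Mul(Pow(Add(166, -247), Rational(1, 2)), Pow(184, -1)), Mul(Mul(8, 10), Pow(-120, -1)))) = Mul(Add(239, Add(147, 179)), Add(Mul(Pow(-81, Rational(1, 2)), Rational(1, 184)), Mul(80, Rational(-1, 120)))) = Mul(Add(239, 326), Add(Mul(Mul(9, I), Rational(1, 184)), Rational(-2, 3))) = Mul(565, Add(Mul(Rational(9, 184), I), Rational(-2, 3))) = Mul(565, Add(Rational(-2, 3), Mul(Rational(9, 184), I))) = Add(Rational(-1130, 3), Mul(Rational(5085, 184), I))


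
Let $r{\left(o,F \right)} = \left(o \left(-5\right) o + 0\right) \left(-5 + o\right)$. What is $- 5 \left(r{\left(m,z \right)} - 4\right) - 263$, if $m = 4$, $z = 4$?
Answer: $-643$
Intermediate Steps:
$r{\left(o,F \right)} = - 5 o^{2} \left(-5 + o\right)$ ($r{\left(o,F \right)} = \left(- 5 o o + 0\right) \left(-5 + o\right) = \left(- 5 o^{2} + 0\right) \left(-5 + o\right) = - 5 o^{2} \left(-5 + o\right)$)
$- 5 \left(r{\left(m,z \right)} - 4\right) - 263 = - 5 \left(5 \cdot 4^{2} \left(5 - 4\right) - 4\right) - 263 = - 5 \left(5 \cdot 16 \left(5 - 4\right) - 4\right) - 263 = - 5 \left(5 \cdot 16 \cdot 1 - 4\right) - 263 = - 5 \left(80 - 4\right) - 263 = \left(-5\right) 76 - 263 = -380 - 263 = -643$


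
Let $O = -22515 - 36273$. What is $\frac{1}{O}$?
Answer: $- \frac{1}{58788} \approx -1.701 \cdot 10^{-5}$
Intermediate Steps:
$O = -58788$ ($O = -22515 - 36273 = -58788$)
$\frac{1}{O} = \frac{1}{-58788} = - \frac{1}{58788}$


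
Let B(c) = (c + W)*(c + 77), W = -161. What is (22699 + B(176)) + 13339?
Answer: 39833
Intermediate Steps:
B(c) = (-161 + c)*(77 + c) (B(c) = (c - 161)*(c + 77) = (-161 + c)*(77 + c))
(22699 + B(176)) + 13339 = (22699 + (-12397 + 176**2 - 84*176)) + 13339 = (22699 + (-12397 + 30976 - 14784)) + 13339 = (22699 + 3795) + 13339 = 26494 + 13339 = 39833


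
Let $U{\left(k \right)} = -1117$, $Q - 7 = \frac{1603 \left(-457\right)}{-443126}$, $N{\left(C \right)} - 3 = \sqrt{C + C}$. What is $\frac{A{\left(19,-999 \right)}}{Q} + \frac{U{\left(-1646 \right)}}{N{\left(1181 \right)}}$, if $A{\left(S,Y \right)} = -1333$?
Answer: $- \frac{1377037160171}{9022467909} - \frac{1117 \sqrt{2362}}{2353} \approx -175.69$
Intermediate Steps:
$N{\left(C \right)} = 3 + \sqrt{2} \sqrt{C}$ ($N{\left(C \right)} = 3 + \sqrt{C + C} = 3 + \sqrt{2 C} = 3 + \sqrt{2} \sqrt{C}$)
$Q = \frac{3834453}{443126}$ ($Q = 7 + \frac{1603 \left(-457\right)}{-443126} = 7 - - \frac{732571}{443126} = 7 + \frac{732571}{443126} = \frac{3834453}{443126} \approx 8.6532$)
$\frac{A{\left(19,-999 \right)}}{Q} + \frac{U{\left(-1646 \right)}}{N{\left(1181 \right)}} = - \frac{1333}{\frac{3834453}{443126}} - \frac{1117}{3 + \sqrt{2} \sqrt{1181}} = \left(-1333\right) \frac{443126}{3834453} - \frac{1117}{3 + \sqrt{2362}} = - \frac{590686958}{3834453} - \frac{1117}{3 + \sqrt{2362}}$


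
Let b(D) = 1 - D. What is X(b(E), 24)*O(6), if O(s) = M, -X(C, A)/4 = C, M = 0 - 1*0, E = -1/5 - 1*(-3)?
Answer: 0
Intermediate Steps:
E = 14/5 (E = -1*1/5 + 3 = -1/5 + 3 = 14/5 ≈ 2.8000)
M = 0 (M = 0 + 0 = 0)
X(C, A) = -4*C
O(s) = 0
X(b(E), 24)*O(6) = -4*(1 - 1*14/5)*0 = -4*(1 - 14/5)*0 = -4*(-9/5)*0 = (36/5)*0 = 0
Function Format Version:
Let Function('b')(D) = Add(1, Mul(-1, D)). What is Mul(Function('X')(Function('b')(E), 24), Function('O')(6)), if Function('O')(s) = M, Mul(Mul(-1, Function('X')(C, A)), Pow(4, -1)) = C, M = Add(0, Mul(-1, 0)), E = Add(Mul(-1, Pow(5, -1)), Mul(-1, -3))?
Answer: 0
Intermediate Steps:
E = Rational(14, 5) (E = Add(Mul(-1, Rational(1, 5)), 3) = Add(Rational(-1, 5), 3) = Rational(14, 5) ≈ 2.8000)
M = 0 (M = Add(0, 0) = 0)
Function('X')(C, A) = Mul(-4, C)
Function('O')(s) = 0
Mul(Function('X')(Function('b')(E), 24), Function('O')(6)) = Mul(Mul(-4, Add(1, Mul(-1, Rational(14, 5)))), 0) = Mul(Mul(-4, Add(1, Rational(-14, 5))), 0) = Mul(Mul(-4, Rational(-9, 5)), 0) = Mul(Rational(36, 5), 0) = 0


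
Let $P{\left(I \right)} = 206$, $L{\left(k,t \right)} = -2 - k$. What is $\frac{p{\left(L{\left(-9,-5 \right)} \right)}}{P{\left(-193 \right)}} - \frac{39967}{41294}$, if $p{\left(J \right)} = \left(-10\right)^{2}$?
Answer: $- \frac{2051901}{4253282} \approx -0.48243$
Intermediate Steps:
$p{\left(J \right)} = 100$
$\frac{p{\left(L{\left(-9,-5 \right)} \right)}}{P{\left(-193 \right)}} - \frac{39967}{41294} = \frac{100}{206} - \frac{39967}{41294} = 100 \cdot \frac{1}{206} - \frac{39967}{41294} = \frac{50}{103} - \frac{39967}{41294} = - \frac{2051901}{4253282}$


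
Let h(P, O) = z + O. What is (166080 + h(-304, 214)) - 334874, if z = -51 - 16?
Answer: -168647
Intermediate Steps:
z = -67
h(P, O) = -67 + O
(166080 + h(-304, 214)) - 334874 = (166080 + (-67 + 214)) - 334874 = (166080 + 147) - 334874 = 166227 - 334874 = -168647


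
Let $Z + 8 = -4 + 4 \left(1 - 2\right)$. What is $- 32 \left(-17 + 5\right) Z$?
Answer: $-6144$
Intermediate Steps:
$Z = -16$ ($Z = -8 - \left(4 - 4 \left(1 - 2\right)\right) = -8 + \left(-4 + 4 \left(-1\right)\right) = -8 - 8 = -16$)
$- 32 \left(-17 + 5\right) Z = - 32 \left(-17 + 5\right) \left(-16\right) = \left(-32\right) \left(-12\right) \left(-16\right) = 384 \left(-16\right) = -6144$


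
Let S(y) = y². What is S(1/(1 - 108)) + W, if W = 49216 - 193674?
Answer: -1653899641/11449 ≈ -1.4446e+5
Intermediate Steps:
W = -144458
S(1/(1 - 108)) + W = (1/(1 - 108))² - 144458 = (1/(-107))² - 144458 = (-1/107)² - 144458 = 1/11449 - 144458 = -1653899641/11449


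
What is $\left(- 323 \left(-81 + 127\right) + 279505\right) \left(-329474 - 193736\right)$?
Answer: $-138465956870$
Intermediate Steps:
$\left(- 323 \left(-81 + 127\right) + 279505\right) \left(-329474 - 193736\right) = \left(\left(-323\right) 46 + 279505\right) \left(-523210\right) = \left(-14858 + 279505\right) \left(-523210\right) = 264647 \left(-523210\right) = -138465956870$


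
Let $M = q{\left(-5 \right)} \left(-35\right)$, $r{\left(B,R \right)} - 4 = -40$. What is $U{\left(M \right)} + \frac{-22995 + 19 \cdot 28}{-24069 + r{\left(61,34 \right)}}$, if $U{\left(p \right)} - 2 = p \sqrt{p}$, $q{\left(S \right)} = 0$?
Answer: $\frac{70673}{24105} \approx 2.9319$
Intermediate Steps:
$r{\left(B,R \right)} = -36$ ($r{\left(B,R \right)} = 4 - 40 = -36$)
$M = 0$ ($M = 0 \left(-35\right) = 0$)
$U{\left(p \right)} = 2 + p^{\frac{3}{2}}$ ($U{\left(p \right)} = 2 + p \sqrt{p} = 2 + p^{\frac{3}{2}}$)
$U{\left(M \right)} + \frac{-22995 + 19 \cdot 28}{-24069 + r{\left(61,34 \right)}} = \left(2 + 0^{\frac{3}{2}}\right) + \frac{-22995 + 19 \cdot 28}{-24069 - 36} = \left(2 + 0\right) + \frac{-22995 + 532}{-24105} = 2 - - \frac{22463}{24105} = 2 + \frac{22463}{24105} = \frac{70673}{24105}$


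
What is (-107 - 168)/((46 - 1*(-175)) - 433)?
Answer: 275/212 ≈ 1.2972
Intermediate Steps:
(-107 - 168)/((46 - 1*(-175)) - 433) = -275/((46 + 175) - 433) = -275/(221 - 433) = -275/(-212) = -275*(-1/212) = 275/212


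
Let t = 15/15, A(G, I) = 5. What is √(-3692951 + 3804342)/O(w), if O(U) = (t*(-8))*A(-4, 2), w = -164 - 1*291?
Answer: -√111391/40 ≈ -8.3438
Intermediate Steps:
t = 1 (t = 15*(1/15) = 1)
w = -455 (w = -164 - 291 = -455)
O(U) = -40 (O(U) = (1*(-8))*5 = -8*5 = -40)
√(-3692951 + 3804342)/O(w) = √(-3692951 + 3804342)/(-40) = √111391*(-1/40) = -√111391/40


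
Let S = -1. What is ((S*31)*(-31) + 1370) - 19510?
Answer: -17179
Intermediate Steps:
((S*31)*(-31) + 1370) - 19510 = (-1*31*(-31) + 1370) - 19510 = (-31*(-31) + 1370) - 19510 = (961 + 1370) - 19510 = 2331 - 19510 = -17179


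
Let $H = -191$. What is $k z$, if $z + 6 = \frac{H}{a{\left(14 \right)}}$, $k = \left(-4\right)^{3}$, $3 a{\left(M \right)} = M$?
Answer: $\frac{21024}{7} \approx 3003.4$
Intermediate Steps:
$a{\left(M \right)} = \frac{M}{3}$
$k = -64$
$z = - \frac{657}{14}$ ($z = -6 - \frac{191}{\frac{1}{3} \cdot 14} = -6 - \frac{191}{\frac{14}{3}} = -6 - \frac{573}{14} = - \frac{657}{14} \approx -46.929$)
$k z = \left(-64\right) \left(- \frac{657}{14}\right) = \frac{21024}{7}$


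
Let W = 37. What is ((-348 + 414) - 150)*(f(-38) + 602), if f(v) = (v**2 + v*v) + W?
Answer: -296268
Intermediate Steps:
f(v) = 37 + 2*v**2 (f(v) = (v**2 + v*v) + 37 = (v**2 + v**2) + 37 = 2*v**2 + 37 = 37 + 2*v**2)
((-348 + 414) - 150)*(f(-38) + 602) = ((-348 + 414) - 150)*((37 + 2*(-38)**2) + 602) = (66 - 150)*((37 + 2*1444) + 602) = -84*((37 + 2888) + 602) = -84*(2925 + 602) = -84*3527 = -296268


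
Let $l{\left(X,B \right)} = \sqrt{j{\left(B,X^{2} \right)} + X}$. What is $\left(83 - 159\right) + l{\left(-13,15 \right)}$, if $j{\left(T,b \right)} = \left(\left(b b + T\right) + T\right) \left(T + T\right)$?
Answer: $-76 + \sqrt{857717} \approx 850.13$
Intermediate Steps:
$j{\left(T,b \right)} = 2 T \left(b^{2} + 2 T\right)$ ($j{\left(T,b \right)} = \left(\left(b^{2} + T\right) + T\right) 2 T = \left(\left(T + b^{2}\right) + T\right) 2 T = \left(b^{2} + 2 T\right) 2 T = 2 T \left(b^{2} + 2 T\right)$)
$l{\left(X,B \right)} = \sqrt{X + 2 B \left(X^{4} + 2 B\right)}$ ($l{\left(X,B \right)} = \sqrt{2 B \left(\left(X^{2}\right)^{2} + 2 B\right) + X} = \sqrt{2 B \left(X^{4} + 2 B\right) + X} = \sqrt{X + 2 B \left(X^{4} + 2 B\right)}$)
$\left(83 - 159\right) + l{\left(-13,15 \right)} = \left(83 - 159\right) + \sqrt{-13 + 2 \cdot 15 \left(\left(-13\right)^{4} + 2 \cdot 15\right)} = -76 + \sqrt{-13 + 2 \cdot 15 \left(28561 + 30\right)} = -76 + \sqrt{-13 + 2 \cdot 15 \cdot 28591} = -76 + \sqrt{-13 + 857730} = -76 + \sqrt{857717}$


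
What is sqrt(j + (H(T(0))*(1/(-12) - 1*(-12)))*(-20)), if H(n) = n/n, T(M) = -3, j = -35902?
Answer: I*sqrt(325263)/3 ≈ 190.11*I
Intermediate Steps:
H(n) = 1
sqrt(j + (H(T(0))*(1/(-12) - 1*(-12)))*(-20)) = sqrt(-35902 + (1*(1/(-12) - 1*(-12)))*(-20)) = sqrt(-35902 + (1*(-1/12 + 12))*(-20)) = sqrt(-35902 + (1*(143/12))*(-20)) = sqrt(-35902 + (143/12)*(-20)) = sqrt(-35902 - 715/3) = sqrt(-108421/3) = I*sqrt(325263)/3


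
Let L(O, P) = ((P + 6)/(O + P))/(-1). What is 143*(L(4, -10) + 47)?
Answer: 19877/3 ≈ 6625.7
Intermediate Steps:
L(O, P) = -(6 + P)/(O + P) (L(O, P) = ((6 + P)/(O + P))*(-1) = -(6 + P)/(O + P))
143*(L(4, -10) + 47) = 143*((-6 - 1*(-10))/(4 - 10) + 47) = 143*((-6 + 10)/(-6) + 47) = 143*(-⅙*4 + 47) = 143*(-⅔ + 47) = 143*(139/3) = 19877/3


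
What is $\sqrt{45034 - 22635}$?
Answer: $\sqrt{22399} \approx 149.66$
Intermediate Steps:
$\sqrt{45034 - 22635} = \sqrt{22399}$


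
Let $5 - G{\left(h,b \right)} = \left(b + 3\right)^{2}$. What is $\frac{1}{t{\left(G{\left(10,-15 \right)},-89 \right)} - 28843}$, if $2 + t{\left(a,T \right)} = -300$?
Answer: $- \frac{1}{29145} \approx -3.4311 \cdot 10^{-5}$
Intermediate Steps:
$G{\left(h,b \right)} = 5 - \left(3 + b\right)^{2}$ ($G{\left(h,b \right)} = 5 - \left(b + 3\right)^{2} = 5 - \left(3 + b\right)^{2}$)
$t{\left(a,T \right)} = -302$ ($t{\left(a,T \right)} = -2 - 300 = -302$)
$\frac{1}{t{\left(G{\left(10,-15 \right)},-89 \right)} - 28843} = \frac{1}{-302 - 28843} = \frac{1}{-29145} = - \frac{1}{29145}$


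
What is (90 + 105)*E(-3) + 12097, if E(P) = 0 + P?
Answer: 11512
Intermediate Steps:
E(P) = P
(90 + 105)*E(-3) + 12097 = (90 + 105)*(-3) + 12097 = 195*(-3) + 12097 = -585 + 12097 = 11512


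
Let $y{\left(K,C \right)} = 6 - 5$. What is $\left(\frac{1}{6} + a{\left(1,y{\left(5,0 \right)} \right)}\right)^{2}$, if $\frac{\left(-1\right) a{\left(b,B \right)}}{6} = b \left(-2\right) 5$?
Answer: $\frac{130321}{36} \approx 3620.0$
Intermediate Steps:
$y{\left(K,C \right)} = 1$ ($y{\left(K,C \right)} = 6 - 5 = 1$)
$a{\left(b,B \right)} = 60 b$ ($a{\left(b,B \right)} = - 6 b \left(-2\right) 5 = - 6 - 2 b 5 = - 6 \left(- 10 b\right) = 60 b$)
$\left(\frac{1}{6} + a{\left(1,y{\left(5,0 \right)} \right)}\right)^{2} = \left(\frac{1}{6} + 60 \cdot 1\right)^{2} = \left(\frac{1}{6} + 60\right)^{2} = \left(\frac{361}{6}\right)^{2} = \frac{130321}{36}$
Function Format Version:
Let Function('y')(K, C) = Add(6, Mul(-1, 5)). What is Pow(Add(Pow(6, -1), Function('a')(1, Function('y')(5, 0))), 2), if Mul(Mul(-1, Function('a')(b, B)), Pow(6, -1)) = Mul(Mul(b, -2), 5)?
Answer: Rational(130321, 36) ≈ 3620.0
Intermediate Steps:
Function('y')(K, C) = 1 (Function('y')(K, C) = Add(6, -5) = 1)
Function('a')(b, B) = Mul(60, b) (Function('a')(b, B) = Mul(-6, Mul(Mul(b, -2), 5)) = Mul(-6, Mul(Mul(-2, b), 5)) = Mul(-6, Mul(-10, b)) = Mul(60, b))
Pow(Add(Pow(6, -1), Function('a')(1, Function('y')(5, 0))), 2) = Pow(Add(Pow(6, -1), Mul(60, 1)), 2) = Pow(Add(Rational(1, 6), 60), 2) = Pow(Rational(361, 6), 2) = Rational(130321, 36)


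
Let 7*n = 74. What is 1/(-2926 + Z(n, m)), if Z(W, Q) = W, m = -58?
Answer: -7/20408 ≈ -0.00034300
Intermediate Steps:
n = 74/7 (n = (⅐)*74 = 74/7 ≈ 10.571)
1/(-2926 + Z(n, m)) = 1/(-2926 + 74/7) = 1/(-20408/7) = -7/20408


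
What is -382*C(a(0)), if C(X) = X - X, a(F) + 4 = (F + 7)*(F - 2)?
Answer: 0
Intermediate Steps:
a(F) = -4 + (-2 + F)*(7 + F) (a(F) = -4 + (F + 7)*(F - 2) = -4 + (7 + F)*(-2 + F) = -4 + (-2 + F)*(7 + F))
C(X) = 0
-382*C(a(0)) = -382*0 = 0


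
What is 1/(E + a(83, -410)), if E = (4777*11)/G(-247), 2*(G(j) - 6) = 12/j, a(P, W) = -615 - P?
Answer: 1476/11948861 ≈ 0.00012353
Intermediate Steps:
G(j) = 6 + 6/j (G(j) = 6 + (12/j)/2 = 6 + 6/j)
E = 12979109/1476 (E = (4777*11)/(6 + 6/(-247)) = 52547/(6 + 6*(-1/247)) = 52547/(6 - 6/247) = 52547/(1476/247) = 52547*(247/1476) = 12979109/1476 ≈ 8793.4)
1/(E + a(83, -410)) = 1/(12979109/1476 + (-615 - 1*83)) = 1/(12979109/1476 + (-615 - 83)) = 1/(12979109/1476 - 698) = 1/(11948861/1476) = 1476/11948861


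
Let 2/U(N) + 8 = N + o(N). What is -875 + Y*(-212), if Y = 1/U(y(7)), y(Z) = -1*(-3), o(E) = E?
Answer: -663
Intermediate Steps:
y(Z) = 3
U(N) = 2/(-8 + 2*N) (U(N) = 2/(-8 + (N + N)) = 2/(-8 + 2*N))
Y = -1 (Y = 1/(1/(-4 + 3)) = 1/(1/(-1)) = 1/(-1) = -1)
-875 + Y*(-212) = -875 - 1*(-212) = -875 + 212 = -663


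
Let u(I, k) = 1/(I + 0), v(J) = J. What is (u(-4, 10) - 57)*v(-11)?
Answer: 2519/4 ≈ 629.75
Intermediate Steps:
u(I, k) = 1/I
(u(-4, 10) - 57)*v(-11) = (1/(-4) - 57)*(-11) = (-¼ - 57)*(-11) = -229/4*(-11) = 2519/4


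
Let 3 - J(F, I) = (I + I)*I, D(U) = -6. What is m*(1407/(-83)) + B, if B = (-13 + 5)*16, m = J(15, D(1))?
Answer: 86459/83 ≈ 1041.7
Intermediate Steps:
J(F, I) = 3 - 2*I² (J(F, I) = 3 - (I + I)*I = 3 - 2*I*I = 3 - 2*I²)
m = -69 (m = 3 - 2*(-6)² = 3 - 2*36 = 3 - 72 = -69)
B = -128 (B = -8*16 = -128)
m*(1407/(-83)) + B = -97083/(-83) - 128 = -97083*(-1)/83 - 128 = -69*(-1407/83) - 128 = 97083/83 - 128 = 86459/83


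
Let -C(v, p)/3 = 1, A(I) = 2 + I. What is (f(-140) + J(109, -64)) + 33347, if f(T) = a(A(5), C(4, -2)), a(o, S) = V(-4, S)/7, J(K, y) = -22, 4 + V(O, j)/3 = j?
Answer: 33322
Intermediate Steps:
V(O, j) = -12 + 3*j
C(v, p) = -3 (C(v, p) = -3*1 = -3)
a(o, S) = -12/7 + 3*S/7 (a(o, S) = (-12 + 3*S)/7 = (-12 + 3*S)*(1/7) = -12/7 + 3*S/7)
f(T) = -3 (f(T) = -12/7 + (3/7)*(-3) = -12/7 - 9/7 = -3)
(f(-140) + J(109, -64)) + 33347 = (-3 - 22) + 33347 = -25 + 33347 = 33322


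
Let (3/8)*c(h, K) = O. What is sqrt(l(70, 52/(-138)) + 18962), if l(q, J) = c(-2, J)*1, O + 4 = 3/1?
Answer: sqrt(170634)/3 ≈ 137.69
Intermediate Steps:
O = -1 (O = -4 + 3/1 = -4 + 3*1 = -4 + 3 = -1)
c(h, K) = -8/3 (c(h, K) = (8/3)*(-1) = -8/3)
l(q, J) = -8/3 (l(q, J) = -8/3*1 = -8/3)
sqrt(l(70, 52/(-138)) + 18962) = sqrt(-8/3 + 18962) = sqrt(56878/3) = sqrt(170634)/3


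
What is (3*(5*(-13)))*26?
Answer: -5070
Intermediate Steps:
(3*(5*(-13)))*26 = (3*(-65))*26 = -195*26 = -5070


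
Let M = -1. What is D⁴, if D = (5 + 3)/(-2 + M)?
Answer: 4096/81 ≈ 50.568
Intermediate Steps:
D = -8/3 (D = (5 + 3)/(-2 - 1) = 8/(-3) = 8*(-⅓) = -8/3 ≈ -2.6667)
D⁴ = (-8/3)⁴ = 4096/81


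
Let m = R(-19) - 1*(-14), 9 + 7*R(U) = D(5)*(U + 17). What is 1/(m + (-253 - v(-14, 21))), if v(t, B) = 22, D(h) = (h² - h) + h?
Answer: -7/1886 ≈ -0.0037116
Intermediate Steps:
D(h) = h²
R(U) = 416/7 + 25*U/7 (R(U) = -9/7 + (5²*(U + 17))/7 = -9/7 + (25*(17 + U))/7 = -9/7 + (425 + 25*U)/7 = -9/7 + (425/7 + 25*U/7) = 416/7 + 25*U/7)
m = 39/7 (m = (416/7 + (25/7)*(-19)) - 1*(-14) = (416/7 - 475/7) + 14 = -59/7 + 14 = 39/7 ≈ 5.5714)
1/(m + (-253 - v(-14, 21))) = 1/(39/7 + (-253 - 1*22)) = 1/(39/7 + (-253 - 22)) = 1/(39/7 - 275) = 1/(-1886/7) = -7/1886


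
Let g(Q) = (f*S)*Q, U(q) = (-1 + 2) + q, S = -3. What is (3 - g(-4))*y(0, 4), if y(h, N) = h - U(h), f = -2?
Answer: -27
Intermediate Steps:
U(q) = 1 + q
y(h, N) = -1 (y(h, N) = h - (1 + h) = h + (-1 - h) = -1)
g(Q) = 6*Q (g(Q) = (-2*(-3))*Q = 6*Q)
(3 - g(-4))*y(0, 4) = (3 - 6*(-4))*(-1) = (3 - 1*(-24))*(-1) = (3 + 24)*(-1) = 27*(-1) = -27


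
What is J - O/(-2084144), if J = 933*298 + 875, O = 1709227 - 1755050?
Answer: 581286473073/2084144 ≈ 2.7891e+5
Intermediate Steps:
O = -45823
J = 278909 (J = 278034 + 875 = 278909)
J - O/(-2084144) = 278909 - (-45823)/(-2084144) = 278909 - (-45823)*(-1)/2084144 = 278909 - 1*45823/2084144 = 278909 - 45823/2084144 = 581286473073/2084144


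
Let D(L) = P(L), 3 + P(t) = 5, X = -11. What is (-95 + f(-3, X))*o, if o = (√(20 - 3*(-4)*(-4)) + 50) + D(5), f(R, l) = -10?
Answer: -5460 - 210*I*√7 ≈ -5460.0 - 555.61*I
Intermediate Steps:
P(t) = 2 (P(t) = -3 + 5 = 2)
D(L) = 2
o = 52 + 2*I*√7 (o = (√(20 - 3*(-4)*(-4)) + 50) + 2 = (√(20 + 12*(-4)) + 50) + 2 = (√(20 - 48) + 50) + 2 = (√(-28) + 50) + 2 = (2*I*√7 + 50) + 2 = (50 + 2*I*√7) + 2 = 52 + 2*I*√7 ≈ 52.0 + 5.2915*I)
(-95 + f(-3, X))*o = (-95 - 10)*(52 + 2*I*√7) = -105*(52 + 2*I*√7) = -5460 - 210*I*√7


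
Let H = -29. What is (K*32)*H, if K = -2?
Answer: 1856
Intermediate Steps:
(K*32)*H = -2*32*(-29) = -64*(-29) = 1856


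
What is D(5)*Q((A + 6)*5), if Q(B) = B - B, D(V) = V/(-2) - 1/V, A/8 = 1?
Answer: 0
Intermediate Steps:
A = 8 (A = 8*1 = 8)
D(V) = -1/V - V/2 (D(V) = V*(-½) - 1/V = -V/2 - 1/V = -1/V - V/2)
Q(B) = 0
D(5)*Q((A + 6)*5) = (-1/5 - ½*5)*0 = (-1*⅕ - 5/2)*0 = (-⅕ - 5/2)*0 = -27/10*0 = 0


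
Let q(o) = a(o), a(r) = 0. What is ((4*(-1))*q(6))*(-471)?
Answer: 0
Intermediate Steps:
q(o) = 0
((4*(-1))*q(6))*(-471) = ((4*(-1))*0)*(-471) = -4*0*(-471) = 0*(-471) = 0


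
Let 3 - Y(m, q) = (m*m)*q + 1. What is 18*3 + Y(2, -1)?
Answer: 60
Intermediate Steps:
Y(m, q) = 2 - q*m**2 (Y(m, q) = 3 - ((m*m)*q + 1) = 3 - (m**2*q + 1) = 3 - (q*m**2 + 1) = 3 - (1 + q*m**2) = 3 + (-1 - q*m**2) = 2 - q*m**2)
18*3 + Y(2, -1) = 18*3 + (2 - 1*(-1)*2**2) = 54 + (2 - 1*(-1)*4) = 54 + (2 + 4) = 54 + 6 = 60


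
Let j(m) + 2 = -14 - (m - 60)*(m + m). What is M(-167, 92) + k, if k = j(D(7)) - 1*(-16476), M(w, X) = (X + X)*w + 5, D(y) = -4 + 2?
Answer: -14511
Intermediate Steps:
D(y) = -2
j(m) = -16 - 2*m*(-60 + m) (j(m) = -2 + (-14 - (m - 60)*(m + m)) = -2 + (-14 - (-60 + m)*2*m) = -2 + (-14 - 2*m*(-60 + m)) = -16 - 2*m*(-60 + m))
M(w, X) = 5 + 2*X*w (M(w, X) = (2*X)*w + 5 = 2*X*w + 5 = 5 + 2*X*w)
k = 16212 (k = (-16 - 2*(-2)**2 + 120*(-2)) - 1*(-16476) = (-16 - 2*4 - 240) + 16476 = (-16 - 8 - 240) + 16476 = -264 + 16476 = 16212)
M(-167, 92) + k = (5 + 2*92*(-167)) + 16212 = (5 - 30728) + 16212 = -30723 + 16212 = -14511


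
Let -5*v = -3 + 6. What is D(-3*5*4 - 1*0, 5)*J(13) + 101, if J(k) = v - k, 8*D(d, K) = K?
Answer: 185/2 ≈ 92.500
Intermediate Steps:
v = -⅗ (v = -(-3 + 6)/5 = -⅕*3 = -⅗ ≈ -0.60000)
D(d, K) = K/8
J(k) = -⅗ - k
D(-3*5*4 - 1*0, 5)*J(13) + 101 = ((⅛)*5)*(-⅗ - 1*13) + 101 = 5*(-⅗ - 13)/8 + 101 = (5/8)*(-68/5) + 101 = -17/2 + 101 = 185/2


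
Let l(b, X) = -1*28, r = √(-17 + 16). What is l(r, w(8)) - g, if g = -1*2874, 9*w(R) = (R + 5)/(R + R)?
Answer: 2846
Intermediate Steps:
w(R) = (5 + R)/(18*R) (w(R) = ((R + 5)/(R + R))/9 = ((5 + R)/((2*R)))/9 = ((5 + R)*(1/(2*R)))/9 = ((5 + R)/(2*R))/9 = (5 + R)/(18*R))
r = I (r = √(-1) = I ≈ 1.0*I)
l(b, X) = -28
g = -2874
l(r, w(8)) - g = -28 - 1*(-2874) = -28 + 2874 = 2846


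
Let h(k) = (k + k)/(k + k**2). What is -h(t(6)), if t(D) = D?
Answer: -2/7 ≈ -0.28571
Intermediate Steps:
h(k) = 2*k/(k + k**2) (h(k) = (2*k)/(k + k**2) = 2*k/(k + k**2))
-h(t(6)) = -2/(1 + 6) = -2/7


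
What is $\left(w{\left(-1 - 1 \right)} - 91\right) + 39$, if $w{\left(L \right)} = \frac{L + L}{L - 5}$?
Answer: $- \frac{360}{7} \approx -51.429$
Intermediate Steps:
$w{\left(L \right)} = \frac{2 L}{-5 + L}$
$\left(w{\left(-1 - 1 \right)} - 91\right) + 39 = \left(\frac{2 \left(-1 - 1\right)}{-5 - 2} - 91\right) + 39 = \left(2 \left(-2\right) \frac{1}{-5 - 2} - 91\right) + 39 = \left(2 \left(-2\right) \frac{1}{-7} - 91\right) + 39 = \left(2 \left(-2\right) \left(- \frac{1}{7}\right) - 91\right) + 39 = \left(\frac{4}{7} - 91\right) + 39 = - \frac{633}{7} + 39 = - \frac{360}{7}$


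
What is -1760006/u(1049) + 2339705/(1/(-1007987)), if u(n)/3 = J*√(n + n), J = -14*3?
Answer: -2358392223835 + 880003*√2098/132174 ≈ -2.3584e+12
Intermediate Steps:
J = -42
u(n) = -126*√2*√n (u(n) = 3*(-42*√(n + n)) = 3*(-42*√2*√n) = -126*√2*√n)
-1760006/u(1049) + 2339705/(1/(-1007987)) = -1760006*(-√2098/264348) + 2339705/(1/(-1007987)) = -1760006*(-√2098/264348) + 2339705/(-1/1007987) = -(-880003)*√2098/132174 + 2339705*(-1007987) = 880003*√2098/132174 - 2358392223835 = -2358392223835 + 880003*√2098/132174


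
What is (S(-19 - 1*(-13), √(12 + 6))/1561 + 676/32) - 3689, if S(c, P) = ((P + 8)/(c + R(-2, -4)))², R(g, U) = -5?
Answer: -5542334527/1511048 + 48*√2/188881 ≈ -3667.9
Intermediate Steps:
S(c, P) = (8 + P)²/(-5 + c)² (S(c, P) = ((P + 8)/(c - 5))² = ((8 + P)/(-5 + c))² = (8 + P)²/(-5 + c)²)
(S(-19 - 1*(-13), √(12 + 6))/1561 + 676/32) - 3689 = (((8 + √(12 + 6))²/(-5 + (-19 - 1*(-13)))²)/1561 + 676/32) - 3689 = (((8 + √18)²/(-5 + (-19 + 13))²)*(1/1561) + 676*(1/32)) - 3689 = (((8 + 3*√2)²/(-5 - 6)²)*(1/1561) + 169/8) - 3689 = (((8 + 3*√2)²/(-11)²)*(1/1561) + 169/8) - 3689 = (((8 + 3*√2)²/121)*(1/1561) + 169/8) - 3689 = ((8 + 3*√2)²/188881 + 169/8) - 3689 = (169/8 + (8 + 3*√2)²/188881) - 3689 = -29343/8 + (8 + 3*√2)²/188881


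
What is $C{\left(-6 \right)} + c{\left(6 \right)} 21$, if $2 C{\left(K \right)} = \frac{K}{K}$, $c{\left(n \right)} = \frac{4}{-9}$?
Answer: $- \frac{53}{6} \approx -8.8333$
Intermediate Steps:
$c{\left(n \right)} = - \frac{4}{9}$ ($c{\left(n \right)} = 4 \left(- \frac{1}{9}\right) = - \frac{4}{9}$)
$C{\left(K \right)} = \frac{1}{2}$ ($C{\left(K \right)} = \frac{K \frac{1}{K}}{2} = \frac{1}{2} \cdot 1 = \frac{1}{2}$)
$C{\left(-6 \right)} + c{\left(6 \right)} 21 = \frac{1}{2} - \frac{28}{3} = - \frac{53}{6}$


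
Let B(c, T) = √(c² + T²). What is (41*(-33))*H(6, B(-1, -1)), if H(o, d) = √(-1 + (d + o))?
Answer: -1353*√(5 + √2) ≈ -3426.6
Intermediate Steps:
B(c, T) = √(T² + c²)
H(o, d) = √(-1 + d + o)
(41*(-33))*H(6, B(-1, -1)) = (41*(-33))*√(-1 + √((-1)² + (-1)²) + 6) = -1353*√(-1 + √(1 + 1) + 6) = -1353*√(-1 + √2 + 6) = -1353*√(5 + √2)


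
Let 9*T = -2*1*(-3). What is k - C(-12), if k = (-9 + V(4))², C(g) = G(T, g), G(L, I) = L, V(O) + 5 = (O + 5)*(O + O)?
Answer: 10090/3 ≈ 3363.3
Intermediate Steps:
V(O) = -5 + 2*O*(5 + O) (V(O) = -5 + (O + 5)*(O + O) = -5 + (5 + O)*(2*O) = -5 + 2*O*(5 + O))
T = ⅔ (T = (-2*1*(-3))/9 = (-2*(-3))/9 = (⅑)*6 = ⅔ ≈ 0.66667)
C(g) = ⅔
k = 3364 (k = (-9 + (-5 + 2*4² + 10*4))² = (-9 + (-5 + 2*16 + 40))² = (-9 + (-5 + 32 + 40))² = (-9 + 67)² = 58² = 3364)
k - C(-12) = 3364 - 1*⅔ = 3364 - ⅔ = 10090/3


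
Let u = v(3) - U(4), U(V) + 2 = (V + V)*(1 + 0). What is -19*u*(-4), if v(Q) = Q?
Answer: -228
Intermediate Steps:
U(V) = -2 + 2*V (U(V) = -2 + (V + V)*(1 + 0) = -2 + (2*V)*1 = -2 + 2*V)
u = -3 (u = 3 - (-2 + 2*4) = 3 - (-2 + 8) = 3 - 1*6 = 3 - 6 = -3)
-19*u*(-4) = -19*(-3)*(-4) = 57*(-4) = -228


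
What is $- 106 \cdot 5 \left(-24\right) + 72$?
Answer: $12792$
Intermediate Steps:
$- 106 \cdot 5 \left(-24\right) + 72 = \left(-106\right) \left(-120\right) + 72 = 12720 + 72 = 12792$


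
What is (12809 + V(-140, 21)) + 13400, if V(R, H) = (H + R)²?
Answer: 40370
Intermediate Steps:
(12809 + V(-140, 21)) + 13400 = (12809 + (21 - 140)²) + 13400 = (12809 + (-119)²) + 13400 = (12809 + 14161) + 13400 = 26970 + 13400 = 40370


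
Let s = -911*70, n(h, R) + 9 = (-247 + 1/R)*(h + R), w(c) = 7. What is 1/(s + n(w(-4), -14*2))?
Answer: -4/234365 ≈ -1.7067e-5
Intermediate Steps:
n(h, R) = -9 + (-247 + 1/R)*(R + h) (n(h, R) = -9 + (-247 + 1/R)*(h + R) = -9 + (-247 + 1/R)*(R + h))
s = -63770
1/(s + n(w(-4), -14*2)) = 1/(-63770 + (-8 - (-3458)*2 - 247*7 + 7/((-14*2)))) = 1/(-63770 + (-8 - 247*(-28) - 1729 + 7/(-28))) = 1/(-63770 + (-8 + 6916 - 1729 + 7*(-1/28))) = 1/(-63770 + (-8 + 6916 - 1729 - ¼)) = 1/(-63770 + 20715/4) = 1/(-234365/4) = -4/234365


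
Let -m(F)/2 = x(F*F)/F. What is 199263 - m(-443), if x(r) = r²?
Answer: -173677351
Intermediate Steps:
m(F) = -2*F³ (m(F) = -2*(F*F)²/F = -2*(F²)²/F = -2*F⁴/F = -2*F³)
199263 - m(-443) = 199263 - (-2)*(-443)³ = 199263 - (-2)*(-86938307) = 199263 - 1*173876614 = 199263 - 173876614 = -173677351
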